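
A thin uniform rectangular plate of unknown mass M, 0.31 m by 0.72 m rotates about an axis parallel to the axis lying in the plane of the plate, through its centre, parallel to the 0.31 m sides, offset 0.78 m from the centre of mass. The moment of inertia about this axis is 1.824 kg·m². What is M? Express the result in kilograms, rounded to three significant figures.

2.80

I = I_cm + Md² = (1/12)Mb² + Md² = M·[0.0833333·(0.72)² + (0.78)²] = M·0.6516.
So M = 1.824 / 0.6516 = 2.7993 kg.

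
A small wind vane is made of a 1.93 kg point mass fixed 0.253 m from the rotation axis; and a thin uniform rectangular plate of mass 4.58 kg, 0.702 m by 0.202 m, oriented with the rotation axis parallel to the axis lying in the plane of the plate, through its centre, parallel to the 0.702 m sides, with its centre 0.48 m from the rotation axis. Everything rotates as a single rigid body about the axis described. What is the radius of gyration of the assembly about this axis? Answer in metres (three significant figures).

Point mass: I_cm = 0; centre at d = 0.253 m, so I = I_cm + Md² gives I = 0 + (1.93)(0.253)² = 0.12354 kg·m².
Rectangular plate: I_cm = (1/12)Mb² = (1/12)(4.58)(0.202)² = 0.015574 kg·m²; centre at d = 0.48 m, so I = I_cm + Md² gives I = 0.015574 + (4.58)(0.48)² = 1.0708 kg·m².
Total I = 1.1943 kg·m²; total mass M = 6.51 kg.
k = √(I/M) = √(1.1943/6.51) = 0.42833 m.

0.428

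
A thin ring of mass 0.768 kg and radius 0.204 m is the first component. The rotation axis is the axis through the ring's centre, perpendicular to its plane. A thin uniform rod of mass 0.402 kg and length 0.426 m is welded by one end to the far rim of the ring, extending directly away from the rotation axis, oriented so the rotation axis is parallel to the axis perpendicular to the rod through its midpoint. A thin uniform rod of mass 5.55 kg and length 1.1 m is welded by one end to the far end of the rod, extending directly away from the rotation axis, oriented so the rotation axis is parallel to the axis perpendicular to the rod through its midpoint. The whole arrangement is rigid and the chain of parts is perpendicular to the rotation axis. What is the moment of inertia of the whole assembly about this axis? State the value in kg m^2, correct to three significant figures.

Thin ring: I_cm = MR² = (0.768)(0.204)² = 0.031961 kg m^2; axis through the centre, so I = 0.031961 kg m^2.
Thin rod: I_cm = (1/12)ML² = (1/12)(0.402)(0.426)² = 0.0060794 kg m^2; centre at d = 0.204 + 0.213 = 0.417 m, so I = I_cm + Md² gives I = 0.0060794 + (0.402)(0.417)² = 0.075983 kg m^2.
Thin rod: I_cm = (1/12)ML² = (1/12)(5.55)(1.1)² = 0.55963 kg m^2; centre at d = 0.204 + 0.213 + 0.213 + 0.55 = 1.18 m, so I = I_cm + Md² gives I = 0.55963 + (5.55)(1.18)² = 8.2874 kg m^2.
Total I = 0.031961 + 0.075983 + 8.2874 = 8.3954 kg m^2.

8.40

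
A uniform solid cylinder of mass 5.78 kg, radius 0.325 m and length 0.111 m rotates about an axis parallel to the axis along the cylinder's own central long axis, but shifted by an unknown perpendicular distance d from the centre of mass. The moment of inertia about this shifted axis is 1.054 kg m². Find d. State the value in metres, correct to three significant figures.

0.360

About the centre-of-mass axis, I_cm = (1/2)MR² = (1/2)(5.78)(0.325)² = 0.30526 kg m².
Parallel axis theorem: I = I_cm + Md², so Md² = 1.054 − 0.30526 = 0.74874 kg m².
d = √(0.74874 / 5.78) = 0.35992 m.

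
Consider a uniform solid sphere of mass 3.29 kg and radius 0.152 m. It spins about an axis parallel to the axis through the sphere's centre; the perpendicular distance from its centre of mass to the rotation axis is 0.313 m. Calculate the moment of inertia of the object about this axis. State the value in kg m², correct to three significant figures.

I_cm = (2/5)MR² = (2/5)(3.29)(0.152)² = 0.030405 kg m²; centre at d = 0.313 m, so the parallel axis theorem gives I = 0.030405 + (3.29)(0.313)² = 0.35272 kg m².

0.353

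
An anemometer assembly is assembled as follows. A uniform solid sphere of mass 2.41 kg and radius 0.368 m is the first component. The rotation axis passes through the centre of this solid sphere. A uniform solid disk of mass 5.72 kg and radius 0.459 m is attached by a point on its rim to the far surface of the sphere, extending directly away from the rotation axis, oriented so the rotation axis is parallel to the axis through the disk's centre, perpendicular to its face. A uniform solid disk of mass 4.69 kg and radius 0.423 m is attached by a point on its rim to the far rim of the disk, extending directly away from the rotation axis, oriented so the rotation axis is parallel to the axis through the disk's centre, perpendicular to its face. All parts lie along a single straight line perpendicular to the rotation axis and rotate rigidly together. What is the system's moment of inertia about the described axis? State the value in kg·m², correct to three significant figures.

Solid sphere: I_cm = (2/5)MR² = (2/5)(2.41)(0.368)² = 0.13055 kg·m²; axis through the centre, so I = 0.13055 kg·m².
Solid disk: I_cm = (1/2)MR² = (1/2)(5.72)(0.459)² = 0.60255 kg·m²; centre at d = 0.368 + 0.459 = 0.827 m, so the parallel axis theorem gives I = 0.60255 + (5.72)(0.827)² = 4.5146 kg·m².
Solid disk: I_cm = (1/2)MR² = (1/2)(4.69)(0.423)² = 0.41959 kg·m²; centre at d = 0.368 + 0.459 + 0.459 + 0.423 = 1.709 m, so the parallel axis theorem gives I = 0.41959 + (4.69)(1.709)² = 14.118 kg·m².
Total I = 0.13055 + 4.5146 + 14.118 = 18.763 kg·m².

18.8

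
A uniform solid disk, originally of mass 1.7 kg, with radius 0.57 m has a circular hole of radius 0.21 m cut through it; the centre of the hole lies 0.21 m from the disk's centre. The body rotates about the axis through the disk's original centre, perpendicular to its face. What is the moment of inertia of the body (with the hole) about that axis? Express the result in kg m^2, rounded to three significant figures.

Unpierced body about its centre: I₀ = (1/2)MR² = (1/2)(1.7)(0.57)² = 0.27616 kg m^2.
The removed disk has mass m = M·(r/R)² = (1.7)(0.21/0.57)² = 0.23075 kg (same uniform areal density).
Its moment of inertia about the rotation axis (parallel-axis theorem): I_hole = (1/2)mr² + md² = (1/2)(0.23075)(0.21)² + (0.23075)(0.21)² = 0.015264 kg m^2.
Treating the hole as negative mass, I = I₀ − I_hole = 0.27616 − 0.015264 = 0.2609 kg m^2.

0.261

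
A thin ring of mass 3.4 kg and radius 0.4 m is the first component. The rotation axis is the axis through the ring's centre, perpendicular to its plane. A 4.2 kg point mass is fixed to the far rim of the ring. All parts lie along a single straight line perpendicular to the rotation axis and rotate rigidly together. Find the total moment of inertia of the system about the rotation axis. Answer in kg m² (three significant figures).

1.22

Thin ring: I_cm = MR² = (3.4)(0.4)² = 0.544 kg m²; axis through the centre, so I = 0.544 kg m².
Point mass: I_cm = 0; centre at d = 0.4 m, so I = I_cm + Md² gives I = 0 + (4.2)(0.4)² = 0.672 kg m².
Total I = 0.544 + 0.672 = 1.216 kg m².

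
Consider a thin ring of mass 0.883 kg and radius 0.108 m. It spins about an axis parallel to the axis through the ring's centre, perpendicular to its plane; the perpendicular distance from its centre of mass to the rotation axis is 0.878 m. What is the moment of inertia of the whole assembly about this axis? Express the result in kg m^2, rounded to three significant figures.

0.691

I_cm = MR² = (0.883)(0.108)² = 0.010299 kg m^2; centre at d = 0.878 m, so the parallel axis theorem gives I = 0.010299 + (0.883)(0.878)² = 0.69099 kg m^2.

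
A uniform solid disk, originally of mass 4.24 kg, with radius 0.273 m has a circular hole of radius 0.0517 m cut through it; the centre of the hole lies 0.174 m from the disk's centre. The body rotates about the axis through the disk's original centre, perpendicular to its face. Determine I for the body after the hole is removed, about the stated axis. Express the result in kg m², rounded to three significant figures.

0.153

Unpierced body about its centre: I₀ = (1/2)MR² = (1/2)(4.24)(0.273)² = 0.158 kg m².
The removed disk has mass m = M·(r/R)² = (4.24)(0.0517/0.273)² = 0.15206 kg (same uniform areal density).
Its moment of inertia about the rotation axis (parallel-axis theorem): I_hole = (1/2)mr² + md² = (1/2)(0.15206)(0.0517)² + (0.15206)(0.174)² = 0.0048071 kg m².
Treating the hole as negative mass, I = I₀ − I_hole = 0.158 − 0.0048071 = 0.15319 kg m².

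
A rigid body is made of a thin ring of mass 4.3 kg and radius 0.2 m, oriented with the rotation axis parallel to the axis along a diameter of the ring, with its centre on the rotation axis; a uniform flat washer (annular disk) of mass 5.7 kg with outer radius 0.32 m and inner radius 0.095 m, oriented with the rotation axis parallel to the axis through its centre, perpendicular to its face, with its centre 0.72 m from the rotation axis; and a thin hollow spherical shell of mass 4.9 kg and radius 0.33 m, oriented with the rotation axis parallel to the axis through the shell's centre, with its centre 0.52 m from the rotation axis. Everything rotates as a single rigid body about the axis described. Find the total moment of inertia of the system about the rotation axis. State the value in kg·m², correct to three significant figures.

5.04

Thin ring: I_cm = (1/2)MR² = (1/2)(4.3)(0.2)² = 0.086 kg·m²; axis through the centre, so I = 0.086 kg·m².
Annular disk: I_cm = (1/2)M(R²+r²) = (1/2)(5.7)[(0.32)² + (0.095)²] = 0.31756 kg·m²; centre at d = 0.72 m, so I = I_cm + Md² gives I = 0.31756 + (5.7)(0.72)² = 3.2724 kg·m².
Spherical shell: I_cm = (2/3)MR² = (2/3)(4.9)(0.33)² = 0.35574 kg·m²; centre at d = 0.52 m, so I = I_cm + Md² gives I = 0.35574 + (4.9)(0.52)² = 1.6807 kg·m².
Total I = 0.086 + 3.2724 + 1.6807 = 5.0391 kg·m².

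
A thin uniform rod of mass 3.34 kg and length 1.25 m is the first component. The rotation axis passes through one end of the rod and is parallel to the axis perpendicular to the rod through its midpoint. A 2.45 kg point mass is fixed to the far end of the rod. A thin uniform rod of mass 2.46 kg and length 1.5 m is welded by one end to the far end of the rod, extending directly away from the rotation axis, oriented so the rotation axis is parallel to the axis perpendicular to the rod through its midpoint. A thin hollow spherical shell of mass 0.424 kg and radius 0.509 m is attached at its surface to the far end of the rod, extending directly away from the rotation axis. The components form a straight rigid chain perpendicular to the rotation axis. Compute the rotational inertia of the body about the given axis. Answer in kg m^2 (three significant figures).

Thin rod: I_cm = (1/12)ML² = (1/12)(3.34)(1.25)² = 0.4349 kg m^2; centre at d = 0.625 m, so I = I_cm + Md² gives I = 0.4349 + (3.34)(0.625)² = 1.7396 kg m^2.
Point mass: I_cm = 0; centre at d = 0.625 + 0.625 = 1.25 m, so I = I_cm + Md² gives I = 0 + (2.45)(1.25)² = 3.8281 kg m^2.
Thin rod: I_cm = (1/12)ML² = (1/12)(2.46)(1.5)² = 0.46125 kg m^2; centre at d = 0.625 + 0.625 + 0.75 = 2 m, so I = I_cm + Md² gives I = 0.46125 + (2.46)(2)² = 10.301 kg m^2.
Spherical shell: I_cm = (2/3)MR² = (2/3)(0.424)(0.509)² = 0.073234 kg m^2; centre at d = 0.625 + 0.625 + 0.75 + 0.75 + 0.509 = 3.259 m, so I = I_cm + Md² gives I = 0.073234 + (0.424)(3.259)² = 4.5766 kg m^2.
Total I = 1.7396 + 3.8281 + 10.301 + 4.5766 = 20.446 kg m^2.

20.4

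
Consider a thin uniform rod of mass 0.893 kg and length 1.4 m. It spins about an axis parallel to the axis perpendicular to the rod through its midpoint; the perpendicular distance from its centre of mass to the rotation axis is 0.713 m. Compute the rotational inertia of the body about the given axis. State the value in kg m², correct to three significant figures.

I_cm = (1/12)ML² = (1/12)(0.893)(1.4)² = 0.14586 kg m²; centre at d = 0.713 m, so the parallel axis theorem gives I = 0.14586 + (0.893)(0.713)² = 0.59983 kg m².

0.600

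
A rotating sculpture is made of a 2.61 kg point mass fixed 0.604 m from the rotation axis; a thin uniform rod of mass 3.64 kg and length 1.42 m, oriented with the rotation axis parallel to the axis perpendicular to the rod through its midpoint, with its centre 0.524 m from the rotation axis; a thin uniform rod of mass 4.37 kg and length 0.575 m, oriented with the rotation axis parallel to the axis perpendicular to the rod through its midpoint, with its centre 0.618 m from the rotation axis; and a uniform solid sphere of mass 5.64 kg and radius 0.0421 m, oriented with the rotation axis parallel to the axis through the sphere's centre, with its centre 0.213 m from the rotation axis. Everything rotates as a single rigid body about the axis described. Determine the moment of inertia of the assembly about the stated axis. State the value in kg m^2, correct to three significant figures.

4.61

Point mass: I_cm = 0; centre at d = 0.604 m, so I = I_cm + Md² gives I = 0 + (2.61)(0.604)² = 0.95217 kg m^2.
Thin rod: I_cm = (1/12)ML² = (1/12)(3.64)(1.42)² = 0.61164 kg m^2; centre at d = 0.524 m, so I = I_cm + Md² gives I = 0.61164 + (3.64)(0.524)² = 1.6111 kg m^2.
Thin rod: I_cm = (1/12)ML² = (1/12)(4.37)(0.575)² = 0.1204 kg m^2; centre at d = 0.618 m, so I = I_cm + Md² gives I = 0.1204 + (4.37)(0.618)² = 1.7894 kg m^2.
Solid sphere: I_cm = (2/5)MR² = (2/5)(5.64)(0.0421)² = 0.0039986 kg m^2; centre at d = 0.213 m, so I = I_cm + Md² gives I = 0.0039986 + (5.64)(0.213)² = 0.25988 kg m^2.
Total I = 0.95217 + 1.6111 + 1.7894 + 0.25988 = 4.6126 kg m^2.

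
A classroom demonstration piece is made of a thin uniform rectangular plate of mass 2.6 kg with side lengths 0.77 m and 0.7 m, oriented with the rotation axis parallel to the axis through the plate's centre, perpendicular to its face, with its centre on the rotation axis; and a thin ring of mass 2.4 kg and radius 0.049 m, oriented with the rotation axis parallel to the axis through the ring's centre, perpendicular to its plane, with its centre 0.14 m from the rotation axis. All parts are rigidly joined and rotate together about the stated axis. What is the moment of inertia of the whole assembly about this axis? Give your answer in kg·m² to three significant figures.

Rectangular plate: I_cm = (1/12)M(a²+b²) = (1/12)(2.6)[(0.77)² + (0.7)²] = 0.23463 kg·m²; axis through the centre, so I = 0.23463 kg·m².
Thin ring: I_cm = MR² = (2.4)(0.049)² = 0.0057624 kg·m²; centre at d = 0.14 m, so I = I_cm + Md² gives I = 0.0057624 + (2.4)(0.14)² = 0.052802 kg·m².
Total I = 0.23463 + 0.052802 = 0.28743 kg·m².

0.287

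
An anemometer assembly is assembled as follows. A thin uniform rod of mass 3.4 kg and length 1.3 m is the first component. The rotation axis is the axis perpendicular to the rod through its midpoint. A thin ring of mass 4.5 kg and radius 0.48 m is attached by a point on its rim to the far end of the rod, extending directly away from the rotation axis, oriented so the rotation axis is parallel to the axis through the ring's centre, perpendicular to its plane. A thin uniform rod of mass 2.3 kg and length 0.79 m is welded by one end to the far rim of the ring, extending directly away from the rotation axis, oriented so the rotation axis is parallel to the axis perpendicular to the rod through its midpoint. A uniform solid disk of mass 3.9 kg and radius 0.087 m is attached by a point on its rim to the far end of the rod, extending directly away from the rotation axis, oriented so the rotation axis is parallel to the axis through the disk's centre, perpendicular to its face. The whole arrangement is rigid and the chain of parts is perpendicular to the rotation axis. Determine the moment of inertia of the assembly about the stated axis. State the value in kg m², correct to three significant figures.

40.8

Thin rod: I_cm = (1/12)ML² = (1/12)(3.4)(1.3)² = 0.47883 kg m²; axis through the centre, so I = 0.47883 kg m².
Thin ring: I_cm = MR² = (4.5)(0.48)² = 1.0368 kg m²; centre at d = 0.65 + 0.48 = 1.13 m, so I = I_cm + Md² gives I = 1.0368 + (4.5)(1.13)² = 6.7828 kg m².
Thin rod: I_cm = (1/12)ML² = (1/12)(2.3)(0.79)² = 0.11962 kg m²; centre at d = 0.65 + 0.48 + 0.48 + 0.395 = 2.005 m, so I = I_cm + Md² gives I = 0.11962 + (2.3)(2.005)² = 9.3657 kg m².
Solid disk: I_cm = (1/2)MR² = (1/2)(3.9)(0.087)² = 0.01476 kg m²; centre at d = 0.65 + 0.48 + 0.48 + 0.395 + 0.395 + 0.087 = 2.487 m, so I = I_cm + Md² gives I = 0.01476 + (3.9)(2.487)² = 24.137 kg m².
Total I = 0.47883 + 6.7828 + 9.3657 + 24.137 = 40.764 kg m².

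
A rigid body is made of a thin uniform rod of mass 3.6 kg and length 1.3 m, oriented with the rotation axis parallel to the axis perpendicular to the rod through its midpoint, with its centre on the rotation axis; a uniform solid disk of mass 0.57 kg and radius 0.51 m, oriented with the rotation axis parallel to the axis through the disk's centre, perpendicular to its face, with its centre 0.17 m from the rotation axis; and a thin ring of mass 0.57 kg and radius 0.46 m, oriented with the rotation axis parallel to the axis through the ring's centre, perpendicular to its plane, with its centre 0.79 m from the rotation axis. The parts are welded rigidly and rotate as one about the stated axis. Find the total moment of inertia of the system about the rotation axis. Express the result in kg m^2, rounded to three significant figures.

1.07

Thin rod: I_cm = (1/12)ML² = (1/12)(3.6)(1.3)² = 0.507 kg m^2; axis through the centre, so I = 0.507 kg m^2.
Solid disk: I_cm = (1/2)MR² = (1/2)(0.57)(0.51)² = 0.074128 kg m^2; centre at d = 0.17 m, so the parallel axis theorem gives I = 0.074128 + (0.57)(0.17)² = 0.090602 kg m^2.
Thin ring: I_cm = MR² = (0.57)(0.46)² = 0.12061 kg m^2; centre at d = 0.79 m, so the parallel axis theorem gives I = 0.12061 + (0.57)(0.79)² = 0.47635 kg m^2.
Total I = 0.507 + 0.090602 + 0.47635 = 1.074 kg m^2.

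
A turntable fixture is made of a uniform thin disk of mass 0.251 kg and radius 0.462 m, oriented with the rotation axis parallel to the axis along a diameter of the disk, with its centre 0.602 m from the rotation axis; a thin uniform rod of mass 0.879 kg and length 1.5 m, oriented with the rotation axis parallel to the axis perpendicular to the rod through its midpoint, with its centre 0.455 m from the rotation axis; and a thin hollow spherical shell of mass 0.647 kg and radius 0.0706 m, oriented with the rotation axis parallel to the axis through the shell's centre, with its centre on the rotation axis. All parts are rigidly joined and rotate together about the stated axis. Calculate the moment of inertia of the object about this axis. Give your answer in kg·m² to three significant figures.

0.453

Thin disk: I_cm = (1/4)MR² = (1/4)(0.251)(0.462)² = 0.013394 kg·m²; centre at d = 0.602 m, so I = I_cm + Md² gives I = 0.013394 + (0.251)(0.602)² = 0.10436 kg·m².
Thin rod: I_cm = (1/12)ML² = (1/12)(0.879)(1.5)² = 0.16481 kg·m²; centre at d = 0.455 m, so I = I_cm + Md² gives I = 0.16481 + (0.879)(0.455)² = 0.34679 kg·m².
Spherical shell: I_cm = (2/3)MR² = (2/3)(0.647)(0.0706)² = 0.0021499 kg·m²; axis through the centre, so I = 0.0021499 kg·m².
Total I = 0.10436 + 0.34679 + 0.0021499 = 0.45329 kg·m².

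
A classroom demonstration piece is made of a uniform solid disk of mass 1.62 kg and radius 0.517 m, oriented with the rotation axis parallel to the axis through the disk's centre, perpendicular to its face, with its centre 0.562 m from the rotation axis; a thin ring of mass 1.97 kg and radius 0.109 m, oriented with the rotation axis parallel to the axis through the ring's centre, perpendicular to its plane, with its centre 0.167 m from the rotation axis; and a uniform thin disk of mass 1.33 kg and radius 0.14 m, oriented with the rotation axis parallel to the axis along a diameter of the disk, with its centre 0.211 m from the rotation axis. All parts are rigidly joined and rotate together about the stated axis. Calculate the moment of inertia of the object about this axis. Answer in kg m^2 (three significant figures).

Solid disk: I_cm = (1/2)MR² = (1/2)(1.62)(0.517)² = 0.2165 kg m^2; centre at d = 0.562 m, so the parallel axis theorem gives I = 0.2165 + (1.62)(0.562)² = 0.72817 kg m^2.
Thin ring: I_cm = MR² = (1.97)(0.109)² = 0.023406 kg m^2; centre at d = 0.167 m, so the parallel axis theorem gives I = 0.023406 + (1.97)(0.167)² = 0.078347 kg m^2.
Thin disk: I_cm = (1/4)MR² = (1/4)(1.33)(0.14)² = 0.006517 kg m^2; centre at d = 0.211 m, so the parallel axis theorem gives I = 0.006517 + (1.33)(0.211)² = 0.06573 kg m^2.
Total I = 0.72817 + 0.078347 + 0.06573 = 0.87225 kg m^2.

0.872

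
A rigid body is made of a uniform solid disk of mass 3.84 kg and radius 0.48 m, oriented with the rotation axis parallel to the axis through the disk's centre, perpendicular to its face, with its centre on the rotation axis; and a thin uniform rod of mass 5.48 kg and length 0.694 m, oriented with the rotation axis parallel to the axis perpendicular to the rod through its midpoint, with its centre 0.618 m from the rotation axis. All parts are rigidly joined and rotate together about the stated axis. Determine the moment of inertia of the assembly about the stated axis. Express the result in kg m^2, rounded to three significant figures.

2.76

Solid disk: I_cm = (1/2)MR² = (1/2)(3.84)(0.48)² = 0.44237 kg m^2; axis through the centre, so I = 0.44237 kg m^2.
Thin rod: I_cm = (1/12)ML² = (1/12)(5.48)(0.694)² = 0.21995 kg m^2; centre at d = 0.618 m, so the parallel axis theorem gives I = 0.21995 + (5.48)(0.618)² = 2.3129 kg m^2.
Total I = 0.44237 + 2.3129 = 2.7553 kg m^2.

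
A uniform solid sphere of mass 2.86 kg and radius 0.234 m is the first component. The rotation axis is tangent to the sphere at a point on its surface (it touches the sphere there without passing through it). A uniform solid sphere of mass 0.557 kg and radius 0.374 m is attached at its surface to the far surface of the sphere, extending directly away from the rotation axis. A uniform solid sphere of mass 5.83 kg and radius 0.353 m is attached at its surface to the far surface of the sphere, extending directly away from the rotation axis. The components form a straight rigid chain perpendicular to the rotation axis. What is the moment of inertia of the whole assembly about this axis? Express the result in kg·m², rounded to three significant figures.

15.3

Solid sphere: I_cm = (2/5)MR² = (2/5)(2.86)(0.234)² = 0.062641 kg·m²; centre at d = 0.234 m, so I = I_cm + Md² gives I = 0.062641 + (2.86)(0.234)² = 0.21924 kg·m².
Solid sphere: I_cm = (2/5)MR² = (2/5)(0.557)(0.374)² = 0.031164 kg·m²; centre at d = 0.234 + 0.234 + 0.374 = 0.842 m, so I = I_cm + Md² gives I = 0.031164 + (0.557)(0.842)² = 0.42606 kg·m².
Solid sphere: I_cm = (2/5)MR² = (2/5)(5.83)(0.353)² = 0.29059 kg·m²; centre at d = 0.234 + 0.234 + 0.374 + 0.374 + 0.353 = 1.569 m, so I = I_cm + Md² gives I = 0.29059 + (5.83)(1.569)² = 14.643 kg·m².
Total I = 0.21924 + 0.42606 + 14.643 = 15.288 kg·m².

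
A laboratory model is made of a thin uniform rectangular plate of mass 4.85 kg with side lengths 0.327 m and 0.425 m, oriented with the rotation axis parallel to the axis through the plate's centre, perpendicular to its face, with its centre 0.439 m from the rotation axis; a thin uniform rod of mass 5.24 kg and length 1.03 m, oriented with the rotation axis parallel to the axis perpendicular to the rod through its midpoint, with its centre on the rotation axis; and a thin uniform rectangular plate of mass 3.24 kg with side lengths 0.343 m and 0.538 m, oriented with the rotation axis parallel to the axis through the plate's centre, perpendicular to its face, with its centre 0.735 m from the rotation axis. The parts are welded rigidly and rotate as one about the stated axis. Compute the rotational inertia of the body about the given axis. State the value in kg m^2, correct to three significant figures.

Rectangular plate: I_cm = (1/12)M(a²+b²) = (1/12)(4.85)[(0.327)² + (0.425)²] = 0.11622 kg m^2; centre at d = 0.439 m, so I = I_cm + Md² gives I = 0.11622 + (4.85)(0.439)² = 1.0509 kg m^2.
Thin rod: I_cm = (1/12)ML² = (1/12)(5.24)(1.03)² = 0.46326 kg m^2; axis through the centre, so I = 0.46326 kg m^2.
Rectangular plate: I_cm = (1/12)M(a²+b²) = (1/12)(3.24)[(0.343)² + (0.538)²] = 0.10992 kg m^2; centre at d = 0.735 m, so I = I_cm + Md² gives I = 0.10992 + (3.24)(0.735)² = 1.8602 kg m^2.
Total I = 1.0509 + 0.46326 + 1.8602 = 3.3744 kg m^2.

3.37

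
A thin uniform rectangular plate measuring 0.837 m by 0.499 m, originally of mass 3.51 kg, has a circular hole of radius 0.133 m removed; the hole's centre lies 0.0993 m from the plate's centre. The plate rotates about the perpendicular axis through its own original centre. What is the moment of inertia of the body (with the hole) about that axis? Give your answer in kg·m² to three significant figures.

Unpierced body about its centre: I₀ = (1/12)M(a²+b²) = (1/12)(3.51)[(0.837)² + (0.499)²] = 0.27775 kg·m².
The removed disk has mass m = M·πr²/(ab) = (3.51)·π(0.133)²/(0.837·0.499) = 0.46702 kg (same uniform areal density).
Its moment of inertia about the rotation axis (parallel-axis theorem): I_hole = (1/2)mr² + md² = (1/2)(0.46702)(0.133)² + (0.46702)(0.0993)² = 0.0087356 kg·m².
Treating the hole as negative mass, I = I₀ − I_hole = 0.27775 − 0.0087356 = 0.26901 kg·m².

0.269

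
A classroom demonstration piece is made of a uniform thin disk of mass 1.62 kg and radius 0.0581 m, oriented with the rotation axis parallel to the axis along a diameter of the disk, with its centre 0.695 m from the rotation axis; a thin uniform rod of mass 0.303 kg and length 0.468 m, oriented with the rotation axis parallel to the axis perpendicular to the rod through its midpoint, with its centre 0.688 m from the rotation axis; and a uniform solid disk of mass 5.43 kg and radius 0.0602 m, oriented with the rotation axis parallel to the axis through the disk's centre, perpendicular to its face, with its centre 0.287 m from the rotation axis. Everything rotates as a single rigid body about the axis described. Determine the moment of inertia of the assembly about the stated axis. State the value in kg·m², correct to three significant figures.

Thin disk: I_cm = (1/4)MR² = (1/4)(1.62)(0.0581)² = 0.0013671 kg·m²; centre at d = 0.695 m, so I = I_cm + Md² gives I = 0.0013671 + (1.62)(0.695)² = 0.78387 kg·m².
Thin rod: I_cm = (1/12)ML² = (1/12)(0.303)(0.468)² = 0.0055304 kg·m²; centre at d = 0.688 m, so I = I_cm + Md² gives I = 0.0055304 + (0.303)(0.688)² = 0.14895 kg·m².
Solid disk: I_cm = (1/2)MR² = (1/2)(5.43)(0.0602)² = 0.0098393 kg·m²; centre at d = 0.287 m, so I = I_cm + Md² gives I = 0.0098393 + (5.43)(0.287)² = 0.4571 kg·m².
Total I = 0.78387 + 0.14895 + 0.4571 = 1.3899 kg·m².

1.39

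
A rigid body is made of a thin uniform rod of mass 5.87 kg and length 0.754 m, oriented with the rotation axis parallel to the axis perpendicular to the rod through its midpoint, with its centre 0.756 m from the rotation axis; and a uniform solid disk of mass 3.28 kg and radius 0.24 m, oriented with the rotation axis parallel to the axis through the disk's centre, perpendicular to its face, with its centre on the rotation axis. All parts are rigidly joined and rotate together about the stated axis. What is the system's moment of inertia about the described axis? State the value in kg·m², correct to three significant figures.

Thin rod: I_cm = (1/12)ML² = (1/12)(5.87)(0.754)² = 0.2781 kg·m²; centre at d = 0.756 m, so the parallel axis theorem gives I = 0.2781 + (5.87)(0.756)² = 3.633 kg·m².
Solid disk: I_cm = (1/2)MR² = (1/2)(3.28)(0.24)² = 0.094464 kg·m²; axis through the centre, so I = 0.094464 kg·m².
Total I = 3.633 + 0.094464 = 3.7275 kg·m².

3.73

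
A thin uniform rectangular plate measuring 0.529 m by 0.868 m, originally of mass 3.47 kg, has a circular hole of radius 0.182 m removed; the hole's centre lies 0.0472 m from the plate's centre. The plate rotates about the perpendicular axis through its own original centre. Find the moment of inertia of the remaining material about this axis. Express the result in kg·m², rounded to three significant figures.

0.284

Unpierced body about its centre: I₀ = (1/12)M(a²+b²) = (1/12)(3.47)[(0.529)² + (0.868)²] = 0.29879 kg·m².
The removed disk has mass m = M·πr²/(ab) = (3.47)·π(0.182)²/(0.529·0.868) = 0.78641 kg (same uniform areal density).
Its moment of inertia about the rotation axis (parallel-axis theorem): I_hole = (1/2)mr² + md² = (1/2)(0.78641)(0.182)² + (0.78641)(0.0472)² = 0.014776 kg·m².
Treating the hole as negative mass, I = I₀ − I_hole = 0.29879 − 0.014776 = 0.28401 kg·m².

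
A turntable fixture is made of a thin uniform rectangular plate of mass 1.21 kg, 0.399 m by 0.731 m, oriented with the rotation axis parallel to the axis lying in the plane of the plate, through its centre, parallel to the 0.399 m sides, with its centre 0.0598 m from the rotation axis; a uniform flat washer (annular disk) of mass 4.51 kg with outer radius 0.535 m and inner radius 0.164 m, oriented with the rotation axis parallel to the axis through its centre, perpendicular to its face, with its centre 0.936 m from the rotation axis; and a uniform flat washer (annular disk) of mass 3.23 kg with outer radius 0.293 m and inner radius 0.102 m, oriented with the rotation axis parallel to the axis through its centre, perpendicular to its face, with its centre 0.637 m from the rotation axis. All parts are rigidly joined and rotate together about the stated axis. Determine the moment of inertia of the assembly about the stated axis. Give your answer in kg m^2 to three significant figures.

Rectangular plate: I_cm = (1/12)Mb² = (1/12)(1.21)(0.731)² = 0.053881 kg m^2; centre at d = 0.0598 m, so the parallel axis theorem gives I = 0.053881 + (1.21)(0.0598)² = 0.058208 kg m^2.
Annular disk: I_cm = (1/2)M(R²+r²) = (1/2)(4.51)[(0.535)² + (0.164)²] = 0.70609 kg m^2; centre at d = 0.936 m, so the parallel axis theorem gives I = 0.70609 + (4.51)(0.936)² = 4.6573 kg m^2.
Annular disk: I_cm = (1/2)M(R²+r²) = (1/2)(3.23)[(0.293)² + (0.102)²] = 0.15545 kg m^2; centre at d = 0.637 m, so the parallel axis theorem gives I = 0.15545 + (3.23)(0.637)² = 1.4661 kg m^2.
Total I = 0.058208 + 4.6573 + 1.4661 = 6.1816 kg m^2.

6.18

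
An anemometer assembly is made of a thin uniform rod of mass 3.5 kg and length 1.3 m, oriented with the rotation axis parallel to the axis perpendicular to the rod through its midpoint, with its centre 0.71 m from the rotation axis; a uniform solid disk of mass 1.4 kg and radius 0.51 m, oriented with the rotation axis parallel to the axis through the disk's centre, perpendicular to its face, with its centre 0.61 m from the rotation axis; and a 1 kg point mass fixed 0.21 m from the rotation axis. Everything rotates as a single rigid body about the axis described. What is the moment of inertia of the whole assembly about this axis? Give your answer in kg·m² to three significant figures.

Thin rod: I_cm = (1/12)ML² = (1/12)(3.5)(1.3)² = 0.49292 kg·m²; centre at d = 0.71 m, so the parallel axis theorem gives I = 0.49292 + (3.5)(0.71)² = 2.2573 kg·m².
Solid disk: I_cm = (1/2)MR² = (1/2)(1.4)(0.51)² = 0.18207 kg·m²; centre at d = 0.61 m, so the parallel axis theorem gives I = 0.18207 + (1.4)(0.61)² = 0.70301 kg·m².
Point mass: I_cm = 0; centre at d = 0.21 m, so the parallel axis theorem gives I = 0 + (1)(0.21)² = 0.0441 kg·m².
Total I = 2.2573 + 0.70301 + 0.0441 = 3.0044 kg·m².

3.00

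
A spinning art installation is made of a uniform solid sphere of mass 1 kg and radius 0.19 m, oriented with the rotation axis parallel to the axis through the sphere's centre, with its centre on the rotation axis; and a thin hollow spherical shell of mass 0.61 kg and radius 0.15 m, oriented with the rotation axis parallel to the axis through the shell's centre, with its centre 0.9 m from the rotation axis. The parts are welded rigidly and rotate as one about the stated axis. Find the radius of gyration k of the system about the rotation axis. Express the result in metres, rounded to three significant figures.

Solid sphere: I_cm = (2/5)MR² = (2/5)(1)(0.19)² = 0.01444 kg·m²; axis through the centre, so I = 0.01444 kg·m².
Spherical shell: I_cm = (2/3)MR² = (2/3)(0.61)(0.15)² = 0.00915 kg·m²; centre at d = 0.9 m, so the parallel axis theorem gives I = 0.00915 + (0.61)(0.9)² = 0.50325 kg·m².
Total I = 0.51769 kg·m²; total mass M = 1.61 kg.
k = √(I/M) = √(0.51769/1.61) = 0.56705 m.

0.567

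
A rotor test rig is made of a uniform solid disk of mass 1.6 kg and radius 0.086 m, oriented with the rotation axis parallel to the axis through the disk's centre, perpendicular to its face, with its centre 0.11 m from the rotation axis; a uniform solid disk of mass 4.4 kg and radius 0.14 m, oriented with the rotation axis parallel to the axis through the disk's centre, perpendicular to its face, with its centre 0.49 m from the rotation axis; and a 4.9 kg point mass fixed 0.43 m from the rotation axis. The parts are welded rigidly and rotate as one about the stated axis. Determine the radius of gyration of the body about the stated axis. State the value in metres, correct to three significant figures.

Solid disk: I_cm = (1/2)MR² = (1/2)(1.6)(0.086)² = 0.0059168 kg m²; centre at d = 0.11 m, so I = I_cm + Md² gives I = 0.0059168 + (1.6)(0.11)² = 0.025277 kg m².
Solid disk: I_cm = (1/2)MR² = (1/2)(4.4)(0.14)² = 0.04312 kg m²; centre at d = 0.49 m, so I = I_cm + Md² gives I = 0.04312 + (4.4)(0.49)² = 1.0996 kg m².
Point mass: I_cm = 0; centre at d = 0.43 m, so I = I_cm + Md² gives I = 0 + (4.9)(0.43)² = 0.90601 kg m².
Total I = 2.0308 kg m²; total mass M = 10.9 kg.
k = √(I/M) = √(2.0308/10.9) = 0.43164 m.

0.432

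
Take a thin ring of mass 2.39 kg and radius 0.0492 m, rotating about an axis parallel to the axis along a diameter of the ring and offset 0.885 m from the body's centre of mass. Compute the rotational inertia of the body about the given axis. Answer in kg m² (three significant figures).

I_cm = (1/2)MR² = (1/2)(2.39)(0.0492)² = 0.0028927 kg m²; centre at d = 0.885 m, so I = I_cm + Md² gives I = 0.0028927 + (2.39)(0.885)² = 1.8748 kg m².

1.87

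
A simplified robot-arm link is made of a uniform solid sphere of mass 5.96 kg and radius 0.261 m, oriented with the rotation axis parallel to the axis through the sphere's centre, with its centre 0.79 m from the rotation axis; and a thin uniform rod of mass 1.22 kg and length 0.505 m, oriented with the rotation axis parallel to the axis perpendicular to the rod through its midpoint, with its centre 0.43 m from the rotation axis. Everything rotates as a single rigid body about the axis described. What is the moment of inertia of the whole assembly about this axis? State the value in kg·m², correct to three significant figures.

Solid sphere: I_cm = (2/5)MR² = (2/5)(5.96)(0.261)² = 0.1624 kg·m²; centre at d = 0.79 m, so I = I_cm + Md² gives I = 0.1624 + (5.96)(0.79)² = 3.882 kg·m².
Thin rod: I_cm = (1/12)ML² = (1/12)(1.22)(0.505)² = 0.025928 kg·m²; centre at d = 0.43 m, so I = I_cm + Md² gives I = 0.025928 + (1.22)(0.43)² = 0.25151 kg·m².
Total I = 3.882 + 0.25151 = 4.1335 kg·m².

4.13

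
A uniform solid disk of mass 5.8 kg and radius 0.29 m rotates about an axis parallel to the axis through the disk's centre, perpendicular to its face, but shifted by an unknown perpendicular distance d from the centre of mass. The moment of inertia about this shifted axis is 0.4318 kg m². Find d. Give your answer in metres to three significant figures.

About the centre-of-mass axis, I_cm = (1/2)MR² = (1/2)(5.8)(0.29)² = 0.24389 kg m².
Parallel axis theorem: I = I_cm + Md², so Md² = 0.4318 − 0.24389 = 0.18791 kg m².
d = √(0.18791 / 5.8) = 0.18 m.

0.180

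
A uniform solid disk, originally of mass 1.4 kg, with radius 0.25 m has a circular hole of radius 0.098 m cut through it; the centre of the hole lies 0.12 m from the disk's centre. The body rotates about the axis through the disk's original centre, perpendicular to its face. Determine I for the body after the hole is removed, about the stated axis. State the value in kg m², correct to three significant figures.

Unpierced body about its centre: I₀ = (1/2)MR² = (1/2)(1.4)(0.25)² = 0.04375 kg m².
The removed disk has mass m = M·(r/R)² = (1.4)(0.098/0.25)² = 0.21513 kg (same uniform areal density).
Its moment of inertia about the rotation axis (parallel-axis theorem): I_hole = (1/2)mr² + md² = (1/2)(0.21513)(0.098)² + (0.21513)(0.12)² = 0.0041309 kg m².
Treating the hole as negative mass, I = I₀ − I_hole = 0.04375 − 0.0041309 = 0.039619 kg m².

0.0396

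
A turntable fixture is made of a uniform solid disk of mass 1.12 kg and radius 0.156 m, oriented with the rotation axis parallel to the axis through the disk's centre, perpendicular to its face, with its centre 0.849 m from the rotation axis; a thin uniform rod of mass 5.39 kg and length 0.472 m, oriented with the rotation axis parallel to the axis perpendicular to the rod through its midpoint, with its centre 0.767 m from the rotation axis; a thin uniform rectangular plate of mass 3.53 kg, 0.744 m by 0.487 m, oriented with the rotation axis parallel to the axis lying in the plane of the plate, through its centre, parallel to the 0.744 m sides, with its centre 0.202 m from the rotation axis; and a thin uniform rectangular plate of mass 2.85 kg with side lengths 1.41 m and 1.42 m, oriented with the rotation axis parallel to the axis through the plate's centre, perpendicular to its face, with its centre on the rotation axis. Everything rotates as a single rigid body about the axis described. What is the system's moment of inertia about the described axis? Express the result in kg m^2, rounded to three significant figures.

5.26

Solid disk: I_cm = (1/2)MR² = (1/2)(1.12)(0.156)² = 0.013628 kg m^2; centre at d = 0.849 m, so the parallel axis theorem gives I = 0.013628 + (1.12)(0.849)² = 0.82093 kg m^2.
Thin rod: I_cm = (1/12)ML² = (1/12)(5.39)(0.472)² = 0.10007 kg m^2; centre at d = 0.767 m, so the parallel axis theorem gives I = 0.10007 + (5.39)(0.767)² = 3.2709 kg m^2.
Rectangular plate: I_cm = (1/12)Mb² = (1/12)(3.53)(0.487)² = 0.069767 kg m^2; centre at d = 0.202 m, so the parallel axis theorem gives I = 0.069767 + (3.53)(0.202)² = 0.21381 kg m^2.
Rectangular plate: I_cm = (1/12)M(a²+b²) = (1/12)(2.85)[(1.41)² + (1.42)²] = 0.95107 kg m^2; axis through the centre, so I = 0.95107 kg m^2.
Total I = 0.82093 + 3.2709 + 0.21381 + 0.95107 = 5.2567 kg m^2.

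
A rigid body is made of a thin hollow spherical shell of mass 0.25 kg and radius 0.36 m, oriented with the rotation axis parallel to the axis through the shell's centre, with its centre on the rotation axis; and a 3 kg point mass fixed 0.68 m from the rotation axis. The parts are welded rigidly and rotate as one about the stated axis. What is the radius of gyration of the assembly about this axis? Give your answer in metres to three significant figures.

Spherical shell: I_cm = (2/3)MR² = (2/3)(0.25)(0.36)² = 0.0216 kg m^2; axis through the centre, so I = 0.0216 kg m^2.
Point mass: I_cm = 0; centre at d = 0.68 m, so I = I_cm + Md² gives I = 0 + (3)(0.68)² = 1.3872 kg m^2.
Total I = 1.4088 kg m^2; total mass M = 3.25 kg.
k = √(I/M) = √(1.4088/3.25) = 0.65839 m.

0.658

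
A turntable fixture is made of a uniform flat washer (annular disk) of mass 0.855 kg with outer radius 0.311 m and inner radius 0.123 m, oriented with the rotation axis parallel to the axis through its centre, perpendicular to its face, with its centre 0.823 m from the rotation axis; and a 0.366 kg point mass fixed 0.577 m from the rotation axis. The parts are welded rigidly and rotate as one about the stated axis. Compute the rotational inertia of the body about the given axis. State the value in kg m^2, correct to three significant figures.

Annular disk: I_cm = (1/2)M(R²+r²) = (1/2)(0.855)[(0.311)² + (0.123)²] = 0.047816 kg m^2; centre at d = 0.823 m, so I = I_cm + Md² gives I = 0.047816 + (0.855)(0.823)² = 0.62693 kg m^2.
Point mass: I_cm = 0; centre at d = 0.577 m, so I = I_cm + Md² gives I = 0 + (0.366)(0.577)² = 0.12185 kg m^2.
Total I = 0.62693 + 0.12185 = 0.74878 kg m^2.

0.749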